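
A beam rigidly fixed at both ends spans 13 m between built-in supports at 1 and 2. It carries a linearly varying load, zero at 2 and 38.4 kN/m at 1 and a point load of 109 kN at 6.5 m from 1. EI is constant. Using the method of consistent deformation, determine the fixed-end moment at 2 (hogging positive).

Take the two fixed-end moments M_1, M_2 as redundants; the released structure is the simple span 12.
Simple-span end rotations at 1 and 2 under the given loads:
  at 1: triangular load, peak 38.4: w₀L³/(45EI) = 1875/EI
  at 2: triangular load, peak 38.4: 7w₀L³/(360EI) = 1640/EI
  at 1: point load 109 at a = 6.5: Pab(L + b)/(6LEI) = 1151/EI
  at 2: point load 109 at a = 6.5: Pab(L + a)/(6LEI) = 1151/EI
  θ_10 = 3026/EI,  θ_20 = 2792/EI
Flexibility coefficients: a unit moment at one end gives L/(3EI) there and L/(6EI) at the far end, so f₁₁ = f₂₂ = 4.333/EI and f₁₂ = f₂₁ = 2.167/EI.
Compatibility — zero rotation at each built-in end:
  4.333 M_1 + 2.167 M_2 = 3026
  2.167 M_1 + 4.333 M_2 = 2792
Solving the pair gives M_1 = 501.6 kN·m and M_2 = 393.4 kN·m (hogging).

M_2 = 393.4 kN·m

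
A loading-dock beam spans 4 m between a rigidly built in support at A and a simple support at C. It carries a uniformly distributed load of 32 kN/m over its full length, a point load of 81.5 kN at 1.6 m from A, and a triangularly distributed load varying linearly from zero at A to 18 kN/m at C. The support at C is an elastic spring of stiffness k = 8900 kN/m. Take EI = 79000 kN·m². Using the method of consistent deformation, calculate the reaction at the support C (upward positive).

R_C = 59.85 kN

Take the reaction at C as the redundant and release it; the primary structure is a cantilever fixed at A.
Primary-structure tip deflection at C by superposition:
  UDL 32: wL⁴/(8EI) = 1024/EI
  point load 81.5 at a = 1.6: Pa²(3L − a)/(6EI) = 361.6/EI
  triangular load, peak 18 at the free end: 11w₀L⁴/(120EI) = 422.4/EI
  δ_0 = 1808/EI
Flexibility coefficient — unit upward force at C: δ_{CC} = L³/(3EI) = 21.33/EI.
With EI = 79000 kN·m²: δ_0 = 0.022887 m and δ_{CC} = 0.00027 m/kN.
Compatibility — the spring shortens by R_C/k under the reaction it provides: δ_0 − R_C·δ_{CC} = R_C/k. With 1/k = 0.000112 m/kN, R_C = δ_0 / (δ_{CC} + 1/k) = 0.022887 / (0.00027 + 0.000112) = 59.85 kN.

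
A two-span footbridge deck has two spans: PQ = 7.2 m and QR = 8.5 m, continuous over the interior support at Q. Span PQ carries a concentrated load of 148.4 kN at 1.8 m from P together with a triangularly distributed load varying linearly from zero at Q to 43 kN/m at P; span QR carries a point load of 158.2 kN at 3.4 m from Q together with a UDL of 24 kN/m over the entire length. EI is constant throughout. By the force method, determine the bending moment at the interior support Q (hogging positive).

M_Q = 374.2 kN·m

Insert a hinge at Q; M_Q is the redundant, and each span becomes simply supported.
End slopes at the hinge Q, treating each span as simply supported:
  span PQ: point load 148.4 at a = 1.8: Pab(L + a)/(6LEI) = 300.5/EI
  span PQ: triangular load, peak 43: 7w₀L³/(360EI) = 312.1/EI
  span QR: point load 158.2 at a = 3.4: Pab(L + b)/(6LEI) = 731.5/EI
  span QR: UDL 24: wL³/(24EI) = 614.1/EI
  relative rotation θ_0 = (612.6 + 1346)/EI = 1958/EI
A unit hogging moment at Q produces rotation L₁/(3EI) + L₂/(3EI) = 5.233/EI.
Slope continuity at Q: θ_0 = M_Q·5.233/EI, so M_Q = 1958/5.233 = 374.2 kN·m (hogging).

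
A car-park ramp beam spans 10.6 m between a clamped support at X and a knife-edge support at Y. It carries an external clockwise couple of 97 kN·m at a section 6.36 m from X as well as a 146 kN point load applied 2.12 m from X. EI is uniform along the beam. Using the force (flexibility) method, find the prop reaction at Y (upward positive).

R_Y = 19.71 kN

Choose R_Y as the redundant. The primary structure is the cantilever fixed at X.
Primary-structure tip deflection at Y by superposition:
  clockwise couple 97 at a = 6.36: M₀a(2L − a)/(2EI) = 4578/EI
  point load 146 at a = 2.12: Pa²(3L − a)/(6EI) = 3246/EI
  δ_0 = 7823/EI
Flexibility coefficient — unit upward force at Y: δ_{YY} = L³/(3EI) = 397/EI.
Compatibility at Y: δ_0 − R_Y·δ_{YY} = 0, so R_Y = 7823/397 = 19.71 kN.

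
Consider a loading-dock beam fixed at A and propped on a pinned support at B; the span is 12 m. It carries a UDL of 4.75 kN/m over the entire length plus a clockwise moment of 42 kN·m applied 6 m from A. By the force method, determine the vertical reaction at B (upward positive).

R_B = 25.31 kN

Choose R_B as the redundant. The primary structure is the cantilever fixed at A.
Free-end deflection of the primary structure under the applied loading (downward +):
  UDL 4.75: wL⁴/(8EI) = 12312/EI
  clockwise couple 42 at a = 6: M₀a(2L − a)/(2EI) = 2268/EI
  δ_0 = 14580/EI
Tip deflection under a unit load at B: L³/(3EI) = 576/EI.
The prop prevents deflection at B: R_B = δ_0/δ_{BB} = 14580/576 = 25.31 kN.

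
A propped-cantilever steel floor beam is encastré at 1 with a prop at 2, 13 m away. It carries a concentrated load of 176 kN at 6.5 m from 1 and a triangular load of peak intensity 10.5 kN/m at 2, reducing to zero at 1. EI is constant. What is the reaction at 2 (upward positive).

R_2 = 92.54 kN

Release the roller at 2. Primary structure: cantilever fixed at 1.
Primary-structure tip deflection at 2 by superposition:
  point load 176 at a = 6.5: Pa²(3L − a)/(6EI) = 40278/EI
  triangular load, peak 10.5 at the free end: 11w₀L⁴/(120EI) = 27490/EI
  δ_0 = 67768/EI
Flexibility coefficient — unit upward force at 2: δ_{22} = L³/(3EI) = 732.3/EI.
The prop prevents deflection at 2: R_2 = δ_0/δ_{22} = 67768/732.3 = 92.54 kN.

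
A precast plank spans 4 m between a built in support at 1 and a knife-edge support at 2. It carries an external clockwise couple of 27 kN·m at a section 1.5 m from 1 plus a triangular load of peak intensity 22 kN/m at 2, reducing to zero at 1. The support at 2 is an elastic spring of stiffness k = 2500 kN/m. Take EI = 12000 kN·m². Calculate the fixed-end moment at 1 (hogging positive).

Release the roller at 2. Primary structure: cantilever fixed at 1.
Downward deflection at the released point 2 due to the loads:
  clockwise couple 27 at a = 1.5: M₀a(2L − a)/(2EI) = 131.6/EI
  triangular load, peak 22 at the free end: 11w₀L⁴/(120EI) = 516.3/EI
  δ_0 = 647.9/EI
Flexibility coefficient — unit upward force at 2: δ_{22} = L³/(3EI) = 21.33/EI.
With EI = 12000 kN·m²: δ_0 = 0.053991 m and δ_{22} = 0.001778 m/kN.
Compatibility — the spring shortens by R_2/k under the reaction it provides: δ_0 − R_2·δ_{22} = R_2/k. With 1/k = 0.0004 m/kN, R_2 = δ_0 / (δ_{22} + 1/k) = 0.053991 / (0.001778 + 0.0004) = 24.79 kN.
Moment equilibrium about 1: M_1 = Σ(load moments about 1) − R_2·L = 144.3 − 24.79×4 = 45.17 kN·m.

M_1 = 45.17 kN·m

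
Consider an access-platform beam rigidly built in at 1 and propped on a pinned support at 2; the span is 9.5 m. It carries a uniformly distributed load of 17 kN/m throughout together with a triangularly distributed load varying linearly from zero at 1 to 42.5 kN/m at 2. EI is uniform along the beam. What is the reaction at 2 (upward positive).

Remove the prop at 2; the released (primary) structure is a cantilever built in at 1.
Primary-structure tip deflection at 2 by superposition:
  UDL 17: wL⁴/(8EI) = 17308/EI
  triangular load, peak 42.5 at the free end: 11w₀L⁴/(120EI) = 31732/EI
  δ_0 = 49040/EI
Flexibility coefficient — unit upward force at 2: δ_{22} = L³/(3EI) = 285.8/EI.
Compatibility at 2: δ_0 − R_2·δ_{22} = 0, so R_2 = 49040/285.8 = 171.6 kN.

R_2 = 171.6 kN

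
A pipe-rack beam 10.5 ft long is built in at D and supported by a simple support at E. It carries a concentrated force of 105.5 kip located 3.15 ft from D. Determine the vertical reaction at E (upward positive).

R_E = 12.82 kip

Take the reaction at E as the redundant and release it; the primary structure is a cantilever fixed at D.
Primary-structure tip deflection at E by superposition:
  point load 105.5 at a = 3.15: Pa²(3L − a)/(6EI) = 4946/EI
Tip deflection under a unit load at E: L³/(3EI) = 385.9/EI.
Compatibility at E: δ_0 − R_E·δ_{EE} = 0, so R_E = 4946/385.9 = 12.82 kip.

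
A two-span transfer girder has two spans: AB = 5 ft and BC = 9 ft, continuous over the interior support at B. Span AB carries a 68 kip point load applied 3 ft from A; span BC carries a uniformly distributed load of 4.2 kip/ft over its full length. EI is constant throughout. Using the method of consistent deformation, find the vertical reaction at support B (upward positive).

R_B = 75.46 kip

Insert a hinge at B; M_B is the redundant, and each span becomes simply supported.
Rotations at B on the released spans (each span's end-slope, ×1/EI):
  span AB: point load 68 at a = 3: Pab(L + a)/(6LEI) = 108.8/EI
  span BC: UDL 4.2: wL³/(24EI) = 127.6/EI
  relative rotation θ_0 = (108.8 + 127.6)/EI = 236.4/EI
A unit hogging moment at B produces rotation L₁/(3EI) + L₂/(3EI) = 4.667/EI.
Slope continuity at B: θ_0 = M_B·4.667/EI, so M_B = 236.4/4.667 = 50.65 kip·ft (hogging).
Span AB, ΣM about A with M_B applied at B: R_B^{AB}·5 = 204 + 50.65, so R_B^{AB} = 50.93 kip and R_A = 68 − 50.93 = 17.07 kip.
Span BC, ΣM about C: R_B^{BC}·9 = 170.1 + 50.65, so R_B^{BC} = 24.53 kip and R_C = 37.8 − 24.53 = 13.27 kip.
R_B = 50.93 + 24.53 = 75.46 kip.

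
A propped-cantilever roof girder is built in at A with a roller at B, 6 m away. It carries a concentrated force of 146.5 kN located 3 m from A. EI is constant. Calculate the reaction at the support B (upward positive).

Release the roller at B. Primary structure: cantilever fixed at A.
Deflection at B on the released cantilever, summing each load's contribution:
  point load 146.5 at a = 3: Pa²(3L − a)/(6EI) = 3296/EI
Flexibility coefficient — unit upward force at B: δ_{BB} = L³/(3EI) = 72/EI.
Compatibility at B: δ_0 − R_B·δ_{BB} = 0, so R_B = 3296/72 = 45.78 kN.

R_B = 45.78 kN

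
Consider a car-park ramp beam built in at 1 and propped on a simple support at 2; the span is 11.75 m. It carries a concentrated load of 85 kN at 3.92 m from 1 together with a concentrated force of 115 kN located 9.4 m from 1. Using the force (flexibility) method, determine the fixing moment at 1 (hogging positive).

Remove the prop at 2; the released (primary) structure is a cantilever built in at 1.
Deflection at 2 on the released cantilever, summing each load's contribution:
  point load 85 at a = 3.92: Pa²(3L − a)/(6EI) = 6820/EI
  point load 115 at a = 9.4: Pa²(3L − a)/(6EI) = 43779/EI
  δ_0 = 50599/EI
Tip deflection under a unit load at 2: L³/(3EI) = 540.7/EI.
Compatibility at 2: δ_0 − R_2·δ_{22} = 0, so R_2 = 50599/540.7 = 93.57 kN.
Moment equilibrium about 1: M_1 = Σ(load moments about 1) − R_2·L = 1414 − 93.57×11.75 = 314.7 kN·m.

M_1 = 314.7 kN·m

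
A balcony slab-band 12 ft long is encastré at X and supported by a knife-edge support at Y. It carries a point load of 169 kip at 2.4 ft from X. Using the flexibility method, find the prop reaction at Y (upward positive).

Take the reaction at Y as the redundant and release it; the primary structure is a cantilever fixed at X.
Deflection at Y on the released cantilever, summing each load's contribution:
  point load 169 at a = 2.4: Pa²(3L − a)/(6EI) = 5451/EI
Flexibility coefficient — unit upward force at Y: δ_{YY} = L³/(3EI) = 576/EI.
The prop prevents deflection at Y: R_Y = δ_0/δ_{YY} = 5451/576 = 9.464 kip.

R_Y = 9.464 kip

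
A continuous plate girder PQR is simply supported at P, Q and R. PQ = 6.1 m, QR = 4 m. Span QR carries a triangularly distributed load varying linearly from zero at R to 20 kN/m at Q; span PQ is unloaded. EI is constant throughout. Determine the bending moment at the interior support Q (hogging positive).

Insert a hinge at Q; M_Q is the redundant, and each span becomes simply supported.
Discontinuity in slope at Q on the released structure — sum the simple-span end rotations:
  span QR: triangular load, peak 20: w₀L³/(45EI) = 28.44/EI
  relative rotation θ_0 = (0 + 28.44)/EI = 28.44/EI
A unit hogging moment at Q produces rotation L₁/(3EI) + L₂/(3EI) = 3.367/EI.
Slope continuity at Q: θ_0 = M_Q·3.367/EI, so M_Q = 28.44/3.367 = 8.449 kN·m (hogging).

M_Q = 8.449 kN·m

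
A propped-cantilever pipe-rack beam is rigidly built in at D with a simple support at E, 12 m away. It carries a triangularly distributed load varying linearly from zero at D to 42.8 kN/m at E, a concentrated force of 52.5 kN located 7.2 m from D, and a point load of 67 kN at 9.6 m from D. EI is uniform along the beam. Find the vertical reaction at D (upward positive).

Choose R_E as the redundant. The primary structure is the cantilever fixed at D.
Primary-structure tip deflection at E by superposition:
  triangular load, peak 42.8 at the free end: 11w₀L⁴/(120EI) = 81354/EI
  point load 52.5 at a = 7.2: Pa²(3L − a)/(6EI) = 13064/EI
  point load 67 at a = 9.6: Pa²(3L − a)/(6EI) = 27169/EI
  δ_0 = 121587/EI
Flexibility coefficient — unit upward force at E: δ_{EE} = L³/(3EI) = 576/EI.
The prop prevents deflection at E: R_E = δ_0/δ_{EE} = 121587/576 = 211.1 kN.
Vertical equilibrium: R_D = ΣP − R_E = 376.3 − 211.1 = 165.2 kN.

R_D = 165.2 kN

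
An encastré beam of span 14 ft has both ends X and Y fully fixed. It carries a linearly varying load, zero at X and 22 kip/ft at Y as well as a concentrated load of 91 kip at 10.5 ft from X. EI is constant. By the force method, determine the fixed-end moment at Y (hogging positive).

M_Y = 394.8 kip·ft

Take the two fixed-end moments M_X, M_Y as redundants; the released structure is the simple span XY.
On the primary (simply-supported) span, the end slopes from the loading are:
  at X: triangular load, peak 22: 7w₀L³/(360EI) = 1174/EI
  at Y: triangular load, peak 22: w₀L³/(45EI) = 1342/EI
  at X: point load 91 at a = 10.5: Pab(L + b)/(6LEI) = 696.7/EI
  at Y: point load 91 at a = 10.5: Pab(L + a)/(6LEI) = 975.4/EI
  θ_X0 = 1871/EI,  θ_Y0 = 2317/EI
Flexibility coefficients: a unit moment at one end gives L/(3EI) there and L/(6EI) at the far end, so f₁₁ = f₂₂ = 4.667/EI and f₁₂ = f₂₁ = 2.333/EI.
Compatibility — zero rotation at each built-in end:
  4.667 M_X + 2.333 M_Y = 1871
  2.333 M_X + 4.667 M_Y = 2317
Solving the pair gives M_X = 203.5 kip·ft and M_Y = 394.8 kip·ft (hogging).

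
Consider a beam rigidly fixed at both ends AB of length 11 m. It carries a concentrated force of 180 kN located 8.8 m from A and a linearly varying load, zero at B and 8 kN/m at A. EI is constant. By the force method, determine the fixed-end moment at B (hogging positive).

M_B = 285.7 kN·m

Take the two fixed-end moments M_A, M_B as redundants; the released structure is the simple span AB.
Simple-span end rotations at A and B under the given loads:
  at A: point load 180 at a = 8.8: Pab(L + b)/(6LEI) = 697/EI
  at B: point load 180 at a = 8.8: Pab(L + a)/(6LEI) = 1045/EI
  at A: triangular load, peak 8: w₀L³/(45EI) = 236.6/EI
  at B: triangular load, peak 8: 7w₀L³/(360EI) = 207/EI
  θ_A0 = 933.6/EI,  θ_B0 = 1252/EI
Flexibility coefficients: a unit moment at one end gives L/(3EI) there and L/(6EI) at the far end, so f₁₁ = f₂₂ = 3.667/EI and f₁₂ = f₂₁ = 1.833/EI.
Compatibility — zero rotation at each built-in end:
  3.667 M_A + 1.833 M_B = 933.6
  1.833 M_A + 3.667 M_B = 1252
Solving the pair gives M_A = 111.8 kN·m and M_B = 285.7 kN·m (hogging).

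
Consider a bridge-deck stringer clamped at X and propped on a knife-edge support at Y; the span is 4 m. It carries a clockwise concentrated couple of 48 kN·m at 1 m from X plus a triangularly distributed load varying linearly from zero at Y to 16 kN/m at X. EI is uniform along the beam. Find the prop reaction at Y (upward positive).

R_Y = 14.28 kN

Take the reaction at Y as the redundant and release it; the primary structure is a cantilever fixed at X.
Primary-structure tip deflection at Y by superposition:
  clockwise couple 48 at a = 1: M₀a(2L − a)/(2EI) = 168/EI
  triangular load, peak 16 at the fixed end: w₀L⁴/(30EI) = 136.5/EI
  δ_0 = 304.5/EI
Flexibility coefficient — unit upward force at Y: δ_{YY} = L³/(3EI) = 21.33/EI.
Compatibility at Y: δ_0 − R_Y·δ_{YY} = 0, so R_Y = 304.5/21.33 = 14.28 kN.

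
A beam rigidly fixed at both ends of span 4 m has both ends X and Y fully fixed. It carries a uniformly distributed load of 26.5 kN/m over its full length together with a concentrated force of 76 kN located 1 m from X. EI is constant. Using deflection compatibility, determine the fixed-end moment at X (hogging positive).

M_X = 78.08 kN·m

Release both end moments; the primary structure is a simply-supported span XY with redundants M_X and M_Y.
Simple-span end rotations at X and Y under the given loads:
  at X: UDL 26.5: wL³/(24EI) = 70.67/EI
  at Y: UDL 26.5: wL³/(24EI) = 70.67/EI
  at X: point load 76 at a = 1: Pab(L + b)/(6LEI) = 66.5/EI
  at Y: point load 76 at a = 1: Pab(L + a)/(6LEI) = 47.5/EI
  θ_X0 = 137.2/EI,  θ_Y0 = 118.2/EI
Flexibility coefficients: a unit moment at one end gives L/(3EI) there and L/(6EI) at the far end, so f₁₁ = f₂₂ = 1.333/EI and f₁₂ = f₂₁ = 0.6667/EI.
Compatibility — zero rotation at each built-in end:
  1.333 M_X + 0.6667 M_Y = 137.2
  0.6667 M_X + 1.333 M_Y = 118.2
Solving the pair gives M_X = 78.08 kN·m and M_Y = 49.58 kN·m (hogging).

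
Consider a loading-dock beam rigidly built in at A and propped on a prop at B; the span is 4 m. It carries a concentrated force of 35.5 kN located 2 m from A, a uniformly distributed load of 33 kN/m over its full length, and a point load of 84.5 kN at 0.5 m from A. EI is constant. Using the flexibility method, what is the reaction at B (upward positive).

Release the roller at B. Primary structure: cantilever fixed at A.
Primary-structure tip deflection at B by superposition:
  point load 35.5 at a = 2: Pa²(3L − a)/(6EI) = 236.7/EI
  UDL 33: wL⁴/(8EI) = 1056/EI
  point load 84.5 at a = 0.5: Pa²(3L − a)/(6EI) = 40.49/EI
  δ_0 = 1333/EI
Tip deflection under a unit load at B: L³/(3EI) = 21.33/EI.
The prop prevents deflection at B: R_B = δ_0/δ_{BB} = 1333/21.33 = 62.49 kN.

R_B = 62.49 kN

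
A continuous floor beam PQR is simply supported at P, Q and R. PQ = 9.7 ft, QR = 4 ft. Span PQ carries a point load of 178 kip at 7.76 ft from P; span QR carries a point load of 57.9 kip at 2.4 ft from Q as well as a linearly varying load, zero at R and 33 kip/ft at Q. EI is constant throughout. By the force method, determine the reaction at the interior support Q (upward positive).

Release continuity at Q by inserting a hinge; the redundant is the internal moment M_Q. The primary structure is two simply-supported spans PQ and QR.
Rotations at Q on the released spans (each span's end-slope, ×1/EI):
  span PQ: point load 178 at a = 7.76: Pab(L + a)/(6LEI) = 803.9/EI
  span QR: point load 57.9 at a = 2.4: Pab(L + b)/(6LEI) = 51.88/EI
  span QR: triangular load, peak 33: w₀L³/(45EI) = 46.93/EI
  relative rotation θ_0 = (803.9 + 98.81)/EI = 902.7/EI
A unit hogging moment at Q produces rotation L₁/(3EI) + L₂/(3EI) = 4.567/EI.
Slope continuity at Q: θ_0 = M_Q·4.567/EI, so M_Q = 902.7/4.567 = 197.7 kip·ft (hogging).
Span PQ, ΣM about P with M_Q applied at Q: R_Q^{PQ}·9.7 = 1381 + 197.7, so R_Q^{PQ} = 162.8 kip and R_P = 178 − 162.8 = 15.22 kip.
Span QR, ΣM about R: R_Q^{QR}·4 = 268.6 + 197.7, so R_Q^{QR} = 116.6 kip and R_R = 123.9 − 116.6 = 7.321 kip.
R_Q = 162.8 + 116.6 = 279.4 kip.

R_Q = 279.4 kip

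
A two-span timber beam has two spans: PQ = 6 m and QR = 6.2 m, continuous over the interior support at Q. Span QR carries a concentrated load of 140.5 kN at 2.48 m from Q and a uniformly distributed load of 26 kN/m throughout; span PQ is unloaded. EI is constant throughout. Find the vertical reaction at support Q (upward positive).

Insert a hinge at Q; M_Q is the redundant, and each span becomes simply supported.
Discontinuity in slope at Q on the released structure — sum the simple-span end rotations:
  span QR: point load 140.5 at a = 2.48: Pab(L + b)/(6LEI) = 345.7/EI
  span QR: UDL 26: wL³/(24EI) = 258.2/EI
  relative rotation θ_0 = (0 + 603.8)/EI = 603.8/EI
A unit hogging moment at Q produces rotation L₁/(3EI) + L₂/(3EI) = 4.067/EI.
Compatibility: M_Q·(L₁+L₂)/(3EI) = θ_0, giving M_Q = 148.5 kN·m (hogging).
Span PQ, ΣM about P with M_Q applied at Q: R_Q^{PQ}·6 = 0 + 148.5, so R_Q^{PQ} = 24.75 kN and R_P = 0 − 24.75 = -24.75 kN.
Span QR, ΣM about R: R_Q^{QR}·6.2 = 1022 + 148.5, so R_Q^{QR} = 188.8 kN and R_R = 301.7 − 188.8 = 112.9 kN.
R_Q = 24.75 + 188.8 = 213.6 kN.

R_Q = 213.6 kN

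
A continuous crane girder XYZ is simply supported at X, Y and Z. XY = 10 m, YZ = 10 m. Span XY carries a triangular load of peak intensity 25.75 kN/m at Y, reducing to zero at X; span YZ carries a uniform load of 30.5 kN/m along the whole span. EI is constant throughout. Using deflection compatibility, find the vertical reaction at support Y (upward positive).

Take M_Y as the redundant. Released structure: two simple spans XY and YZ with a hinge at Y.
Discontinuity in slope at Y on the released structure — sum the simple-span end rotations:
  span XY: triangular load, peak 25.75: w₀L³/(45EI) = 572.2/EI
  span YZ: UDL 30.5: wL³/(24EI) = 1271/EI
  relative rotation θ_0 = (572.2 + 1271)/EI = 1843/EI
A unit hogging moment at Y produces rotation L₁/(3EI) + L₂/(3EI) = 6.667/EI.
Compatibility: M_Y·(L₁+L₂)/(3EI) = θ_0, giving M_Y = 276.5 kN·m (hogging).
Span XY, ΣM about X with M_Y applied at Y: R_Y^{XY}·10 = 858.3 + 276.5, so R_Y^{XY} = 113.5 kN and R_X = 128.8 − 113.5 = 15.27 kN.
Span YZ, ΣM about Z: R_Y^{YZ}·10 = 1525 + 276.5, so R_Y^{YZ} = 180.1 kN and R_Z = 305 − 180.1 = 124.9 kN.
R_Y = 113.5 + 180.1 = 293.6 kN.

R_Y = 293.6 kN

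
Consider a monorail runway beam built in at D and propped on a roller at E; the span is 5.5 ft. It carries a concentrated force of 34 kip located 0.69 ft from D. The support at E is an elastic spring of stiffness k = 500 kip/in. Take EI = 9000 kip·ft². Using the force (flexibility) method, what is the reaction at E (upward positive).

Remove the prop at E; the released (primary) structure is a cantilever built in at D.
Deflection at E on the released cantilever, summing each load's contribution:
  point load 34 at a = 0.69: Pa²(3L − a)/(6EI) = 42.65/EI
Flexibility coefficient — unit upward force at E: δ_{EE} = L³/(3EI) = 55.46/EI.
With EI = 9000 kip·ft²: δ_0 = 0.004739 ft and δ_{EE} = 0.006162 ft/kip.
Compatibility — the spring shortens by R_E/k under the reaction it provides: δ_0 − R_E·δ_{EE} = R_E/k. With 1/k = 1/(500×12) ft/kip = 0.000167 ft/kip, R_E = δ_0 / (δ_{EE} + 1/k) = 0.004739 / (0.006162 + 0.000167) = 0.7489 kip.

R_E = 0.7489 kip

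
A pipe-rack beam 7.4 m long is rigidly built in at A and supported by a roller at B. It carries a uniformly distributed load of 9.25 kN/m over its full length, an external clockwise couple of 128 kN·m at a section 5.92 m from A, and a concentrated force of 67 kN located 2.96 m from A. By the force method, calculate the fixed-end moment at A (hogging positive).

M_A = 102.2 kN·m

Remove the prop at B; the released (primary) structure is a cantilever built in at A.
Free-end deflection of the primary structure under the applied loading (downward +):
  UDL 9.25: wL⁴/(8EI) = 3467/EI
  clockwise couple 128 at a = 5.92: M₀a(2L − a)/(2EI) = 3364/EI
  point load 67 at a = 2.96: Pa²(3L − a)/(6EI) = 1882/EI
  δ_0 = 8714/EI
Flexibility coefficient — unit upward force at B: δ_{BB} = L³/(3EI) = 135.1/EI.
Compatibility at B: δ_0 − R_B·δ_{BB} = 0, so R_B = 8714/135.1 = 64.51 kN.
Moment equilibrium about A: M_A = Σ(load moments about A) − R_B·L = 579.6 − 64.51×7.4 = 102.2 kN·m.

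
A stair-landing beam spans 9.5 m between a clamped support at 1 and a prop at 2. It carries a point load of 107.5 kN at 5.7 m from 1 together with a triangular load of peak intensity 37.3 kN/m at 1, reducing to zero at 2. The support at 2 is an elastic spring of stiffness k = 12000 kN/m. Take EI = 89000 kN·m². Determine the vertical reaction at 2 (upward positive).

R_2 = 79.8 kN

Take the reaction at 2 as the redundant and release it; the primary structure is a cantilever fixed at 1.
Deflection at 2 on the released cantilever, summing each load's contribution:
  point load 107.5 at a = 5.7: Pa²(3L − a)/(6EI) = 13272/EI
  triangular load, peak 37.3 at the fixed end: w₀L⁴/(30EI) = 10127/EI
  δ_0 = 23399/EI
Tip deflection under a unit load at 2: L³/(3EI) = 285.8/EI.
With EI = 89000 kN·m²: δ_0 = 0.26291 m and δ_{22} = 0.003211 m/kN.
Compatibility — the spring shortens by R_2/k under the reaction it provides: δ_0 − R_2·δ_{22} = R_2/k. With 1/k = 0.000083 m/kN, R_2 = δ_0 / (δ_{22} + 1/k) = 0.26291 / (0.003211 + 0.000083) = 79.8 kN.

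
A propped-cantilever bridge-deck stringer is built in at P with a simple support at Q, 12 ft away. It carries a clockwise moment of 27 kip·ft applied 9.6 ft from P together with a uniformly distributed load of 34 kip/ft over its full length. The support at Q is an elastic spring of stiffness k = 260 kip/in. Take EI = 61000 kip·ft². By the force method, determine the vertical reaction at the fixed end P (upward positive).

Choose R_Q as the redundant. The primary structure is the cantilever fixed at P.
Downward deflection at the released point Q due to the loads:
  clockwise couple 27 at a = 9.6: M₀a(2L − a)/(2EI) = 1866/EI
  UDL 34: wL⁴/(8EI) = 88128/EI
  δ_0 = 89994/EI
Flexibility coefficient — unit upward force at Q: δ_{QQ} = L³/(3EI) = 576/EI.
With EI = 61000 kip·ft²: δ_0 = 1.4753 ft and δ_{QQ} = 0.009443 ft/kip.
Compatibility — the spring shortens by R_Q/k under the reaction it provides: δ_0 − R_Q·δ_{QQ} = R_Q/k. With 1/k = 1/(260×12) ft/kip = 0.000321 ft/kip, R_Q = δ_0 / (δ_{QQ} + 1/k) = 1.4753 / (0.009443 + 0.000321) = 151.1 kip.
Vertical equilibrium: R_P = ΣP − R_Q = 408 − 151.1 = 256.9 kip.

R_P = 256.9 kip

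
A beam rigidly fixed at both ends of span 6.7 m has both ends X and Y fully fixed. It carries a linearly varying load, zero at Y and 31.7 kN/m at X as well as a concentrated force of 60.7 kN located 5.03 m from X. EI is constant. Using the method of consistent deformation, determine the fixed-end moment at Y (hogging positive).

Take the two fixed-end moments M_X, M_Y as redundants; the released structure is the simple span XY.
End rotations of the released simple span under the applied load (×1/EI):
  at X: triangular load, peak 31.7: w₀L³/(45EI) = 211.9/EI
  at Y: triangular load, peak 31.7: 7w₀L³/(360EI) = 185.4/EI
  at X: point load 60.7 at a = 5.03: Pab(L + b)/(6LEI) = 106.2/EI
  at Y: point load 60.7 at a = 5.03: Pab(L + a)/(6LEI) = 148.8/EI
  θ_X0 = 318/EI,  θ_Y0 = 334.2/EI
Flexibility coefficients: a unit moment at one end gives L/(3EI) there and L/(6EI) at the far end, so f₁₁ = f₂₂ = 2.233/EI and f₁₂ = f₂₁ = 1.117/EI.
Compatibility — zero rotation at each built-in end:
  2.233 M_X + 1.117 M_Y = 318
  1.117 M_X + 2.233 M_Y = 334.2
Solving the pair gives M_X = 90.12 kN·m and M_Y = 104.6 kN·m (hogging).

M_Y = 104.6 kN·m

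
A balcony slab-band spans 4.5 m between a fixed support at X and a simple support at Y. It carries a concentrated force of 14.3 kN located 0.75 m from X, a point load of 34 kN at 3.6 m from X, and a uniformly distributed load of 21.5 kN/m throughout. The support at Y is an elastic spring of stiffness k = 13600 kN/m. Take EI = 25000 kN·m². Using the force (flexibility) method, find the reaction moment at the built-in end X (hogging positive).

M_X = 92.91 kN·m

Choose R_Y as the redundant. The primary structure is the cantilever fixed at X.
Primary-structure tip deflection at Y by superposition:
  point load 14.3 at a = 0.75: Pa²(3L − a)/(6EI) = 17.09/EI
  point load 34 at a = 3.6: Pa²(3L − a)/(6EI) = 727.1/EI
  UDL 21.5: wL⁴/(8EI) = 1102/EI
  δ_0 = 1846/EI
Flexibility coefficient — unit upward force at Y: δ_{YY} = L³/(3EI) = 30.38/EI.
With EI = 25000 kN·m²: δ_0 = 0.073848 m and δ_{YY} = 0.001215 m/kN.
Compatibility — the spring shortens by R_Y/k under the reaction it provides: δ_0 − R_Y·δ_{YY} = R_Y/k. With 1/k = 0.000074 m/kN, R_Y = δ_0 / (δ_{YY} + 1/k) = 0.073848 / (0.001215 + 0.000074) = 57.31 kN.
Moment equilibrium about X: M_X = Σ(load moments about X) − R_Y·L = 350.8 − 57.31×4.5 = 92.91 kN·m.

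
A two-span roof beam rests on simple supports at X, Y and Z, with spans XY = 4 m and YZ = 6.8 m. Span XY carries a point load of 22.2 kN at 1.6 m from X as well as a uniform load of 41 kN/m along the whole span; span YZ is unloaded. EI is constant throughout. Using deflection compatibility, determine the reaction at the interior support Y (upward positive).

Release continuity at Y by inserting a hinge; the redundant is the internal moment M_Y. The primary structure is two simply-supported spans XY and YZ.
Rotations at Y on the released spans (each span's end-slope, ×1/EI):
  span XY: point load 22.2 at a = 1.6: Pab(L + a)/(6LEI) = 19.89/EI
  span XY: UDL 41: wL³/(24EI) = 109.3/EI
  relative rotation θ_0 = (129.2 + 0)/EI = 129.2/EI
A unit hogging moment at Y produces rotation L₁/(3EI) + L₂/(3EI) = 3.6/EI.
Slope continuity at Y: θ_0 = M_Y·3.6/EI, so M_Y = 129.2/3.6 = 35.9 kN·m (hogging).
Span XY, ΣM about X with M_Y applied at Y: R_Y^{XY}·4 = 363.5 + 35.9, so R_Y^{XY} = 99.85 kN and R_X = 186.2 − 99.85 = 86.35 kN.
Span YZ, ΣM about Z: R_Y^{YZ}·6.8 = 0 + 35.9, so R_Y^{YZ} = 5.279 kN and R_Z = 0 − 5.279 = -5.279 kN.
R_Y = 99.85 + 5.279 = 105.1 kN.

R_Y = 105.1 kN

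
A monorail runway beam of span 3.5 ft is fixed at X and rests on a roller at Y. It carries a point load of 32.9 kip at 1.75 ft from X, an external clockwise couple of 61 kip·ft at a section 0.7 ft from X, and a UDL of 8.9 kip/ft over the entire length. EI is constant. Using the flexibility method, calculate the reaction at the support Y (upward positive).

R_Y = 31.37 kip

Choose R_Y as the redundant. The primary structure is the cantilever fixed at X.
Primary-structure tip deflection at Y by superposition:
  point load 32.9 at a = 1.75: Pa²(3L − a)/(6EI) = 146.9/EI
  clockwise couple 61 at a = 0.7: M₀a(2L − a)/(2EI) = 134.5/EI
  UDL 8.9: wL⁴/(8EI) = 166.9/EI
  δ_0 = 448.4/EI
Tip deflection under a unit load at Y: L³/(3EI) = 14.29/EI.
Compatibility at Y: δ_0 − R_Y·δ_{YY} = 0, so R_Y = 448.4/14.29 = 31.37 kip.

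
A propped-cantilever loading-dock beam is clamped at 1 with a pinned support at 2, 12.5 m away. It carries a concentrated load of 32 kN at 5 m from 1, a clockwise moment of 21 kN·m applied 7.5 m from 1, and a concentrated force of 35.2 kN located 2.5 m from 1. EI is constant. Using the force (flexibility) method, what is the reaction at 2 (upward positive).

Take the reaction at 2 as the redundant and release it; the primary structure is a cantilever fixed at 1.
Deflection at 2 on the released cantilever, summing each load's contribution:
  point load 32 at a = 5: Pa²(3L − a)/(6EI) = 4333/EI
  clockwise couple 21 at a = 7.5: M₀a(2L − a)/(2EI) = 1378/EI
  point load 35.2 at a = 2.5: Pa²(3L − a)/(6EI) = 1283/EI
  δ_0 = 6995/EI
Flexibility coefficient — unit upward force at 2: δ_{22} = L³/(3EI) = 651/EI.
The prop prevents deflection at 2: R_2 = δ_0/δ_{22} = 6995/651 = 10.74 kN.

R_2 = 10.74 kN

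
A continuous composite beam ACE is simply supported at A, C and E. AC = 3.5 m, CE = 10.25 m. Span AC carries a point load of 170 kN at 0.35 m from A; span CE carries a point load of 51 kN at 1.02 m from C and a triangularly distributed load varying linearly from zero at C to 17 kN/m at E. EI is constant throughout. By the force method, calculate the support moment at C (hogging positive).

M_C = 118.3 kN·m

Release continuity at C by inserting a hinge; the redundant is the internal moment M_C. The primary structure is two simply-supported spans AC and CE.
Rotations at C on the released spans (each span's end-slope, ×1/EI):
  span AC: point load 170 at a = 0.35: Pab(L + a)/(6LEI) = 34.36/EI
  span CE: point load 51 at a = 1.02: Pab(L + b)/(6LEI) = 152.1/EI
  span CE: triangular load, peak 17: 7w₀L³/(360EI) = 356/EI
  relative rotation θ_0 = (34.36 + 508.1)/EI = 542.4/EI
A unit hogging moment at C produces rotation L₁/(3EI) + L₂/(3EI) = 4.583/EI.
Compatibility: M_C·(L₁+L₂)/(3EI) = θ_0, giving M_C = 118.3 kN·m (hogging).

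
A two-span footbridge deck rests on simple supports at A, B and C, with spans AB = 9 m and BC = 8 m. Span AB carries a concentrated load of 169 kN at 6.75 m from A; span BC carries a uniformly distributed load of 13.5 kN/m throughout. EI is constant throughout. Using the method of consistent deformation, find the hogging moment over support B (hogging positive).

M_B = 182.9 kN·m

Insert a hinge at B; M_B is the redundant, and each span becomes simply supported.
Rotations at B on the released spans (each span's end-slope, ×1/EI):
  span AB: point load 169 at a = 6.75: Pab(L + a)/(6LEI) = 748.6/EI
  span BC: UDL 13.5: wL³/(24EI) = 288/EI
  relative rotation θ_0 = (748.6 + 288)/EI = 1037/EI
A unit hogging moment at B produces rotation L₁/(3EI) + L₂/(3EI) = 5.667/EI.
Slope continuity at B: θ_0 = M_B·5.667/EI, so M_B = 1037/5.667 = 182.9 kN·m (hogging).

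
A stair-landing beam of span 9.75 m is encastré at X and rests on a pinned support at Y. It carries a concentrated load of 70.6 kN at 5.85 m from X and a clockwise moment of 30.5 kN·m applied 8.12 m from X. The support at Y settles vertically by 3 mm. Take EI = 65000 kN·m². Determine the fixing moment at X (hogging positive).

Take the reaction at Y as the redundant and release it; the primary structure is a cantilever fixed at X.
Downward deflection at the released point Y due to the loads:
  point load 70.6 at a = 5.85: Pa²(3L − a)/(6EI) = 9423/EI
  clockwise couple 30.5 at a = 8.12: M₀a(2L − a)/(2EI) = 1409/EI
  δ_0 = 10832/EI
Flexibility coefficient — unit upward force at Y: δ_{YY} = L³/(3EI) = 309/EI.
With EI = 65000 kN·m²: δ_0 = 0.16665 m and δ_{YY} = 0.004753 m/kN.
Compatibility — the beam at Y must follow the support down by 0.003 m: δ_0 − R_Y·δ_{YY} = 0.003, so R_Y = (0.16665 − 0.003)/0.004753 = 34.43 kN.
Moment equilibrium about X: M_X = Σ(load moments about X) − R_Y·L = 443.5 − 34.43×9.75 = 107.8 kN·m.

M_X = 107.8 kN·m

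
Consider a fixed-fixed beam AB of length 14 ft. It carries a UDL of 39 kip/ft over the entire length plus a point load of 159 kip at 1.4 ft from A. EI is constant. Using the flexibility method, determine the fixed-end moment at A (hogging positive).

Release both end moments; the primary structure is a simply-supported span AB with redundants M_A and M_B.
On the primary (simply-supported) span, the end slopes from the loading are:
  at A: UDL 39: wL³/(24EI) = 4459/EI
  at B: UDL 39: wL³/(24EI) = 4459/EI
  at A: point load 159 at a = 1.4: Pab(L + b)/(6LEI) = 888.2/EI
  at B: point load 159 at a = 1.4: Pab(L + a)/(6LEI) = 514.2/EI
  θ_A0 = 5347/EI,  θ_B0 = 4973/EI
Flexibility coefficients: a unit moment at one end gives L/(3EI) there and L/(6EI) at the far end, so f₁₁ = f₂₂ = 4.667/EI and f₁₂ = f₂₁ = 2.333/EI.
Compatibility — zero rotation at each built-in end:
  4.667 M_A + 2.333 M_B = 5347
  2.333 M_A + 4.667 M_B = 4973
Solving the pair gives M_A = 817.3 kip·ft and M_B = 657 kip·ft (hogging).

M_A = 817.3 kip·ft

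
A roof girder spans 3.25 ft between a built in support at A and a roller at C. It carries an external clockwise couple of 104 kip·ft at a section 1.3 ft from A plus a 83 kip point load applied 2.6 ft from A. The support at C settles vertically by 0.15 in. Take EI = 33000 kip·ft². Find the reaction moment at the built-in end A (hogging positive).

Take the reaction at C as the redundant and release it; the primary structure is a cantilever fixed at A.
Deflection at C on the released cantilever, summing each load's contribution:
  clockwise couple 104 at a = 1.3: M₀a(2L − a)/(2EI) = 351.5/EI
  point load 83 at a = 2.6: Pa²(3L − a)/(6EI) = 668.6/EI
  δ_0 = 1020/EI
Flexibility coefficient — unit upward force at C: δ_{CC} = L³/(3EI) = 11.44/EI.
With EI = 33000 kip·ft²: δ_0 = 0.030913 ft and δ_{CC} = 0.000347 ft/kip.
Compatibility — the beam at C must follow the support down by 0.0125 ft: δ_0 − R_C·δ_{CC} = 0.0125, so R_C = (0.030913 − 0.0125)/0.000347 = 53.1 kip.
Moment equilibrium about A: M_A = Σ(load moments about A) − R_C·L = 319.8 − 53.1×3.25 = 147.2 kip·ft.

M_A = 147.2 kip·ft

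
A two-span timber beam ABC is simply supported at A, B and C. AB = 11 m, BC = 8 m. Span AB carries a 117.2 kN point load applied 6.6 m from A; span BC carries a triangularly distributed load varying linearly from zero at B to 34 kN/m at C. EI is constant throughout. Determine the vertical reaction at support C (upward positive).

Take M_B as the redundant. Released structure: two simple spans AB and BC with a hinge at B.
Rotations at B on the released spans (each span's end-slope, ×1/EI):
  span AB: point load 117.2 at a = 6.6: Pab(L + a)/(6LEI) = 907.6/EI
  span BC: triangular load, peak 34: 7w₀L³/(360EI) = 338.5/EI
  relative rotation θ_0 = (907.6 + 338.5)/EI = 1246/EI
A unit hogging moment at B produces rotation L₁/(3EI) + L₂/(3EI) = 6.333/EI.
Compatibility: M_B·(L₁+L₂)/(3EI) = θ_0, giving M_B = 196.8 kN·m (hogging).
Span BC, ΣM about C: R_B^{BC}·8 = 362.7 + 196.8, so R_B^{BC} = 69.93 kN and R_C = 136 − 69.93 = 66.07 kN.

R_C = 66.07 kN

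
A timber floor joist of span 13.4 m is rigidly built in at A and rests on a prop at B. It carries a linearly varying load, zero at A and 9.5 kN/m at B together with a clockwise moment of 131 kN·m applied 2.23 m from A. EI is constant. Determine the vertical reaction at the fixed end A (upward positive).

R_A = 24.17 kN

Take the reaction at B as the redundant and release it; the primary structure is a cantilever fixed at A.
Downward deflection at the released point B due to the loads:
  triangular load, peak 9.5 at the free end: 11w₀L⁴/(120EI) = 28077/EI
  clockwise couple 131 at a = 2.23: M₀a(2L − a)/(2EI) = 3589/EI
  δ_0 = 31666/EI
Tip deflection under a unit load at B: L³/(3EI) = 802/EI.
Compatibility at B: δ_0 − R_B·δ_{BB} = 0, so R_B = 31666/802 = 39.48 kN.
Vertical equilibrium: R_A = ΣP − R_B = 63.65 − 39.48 = 24.17 kN.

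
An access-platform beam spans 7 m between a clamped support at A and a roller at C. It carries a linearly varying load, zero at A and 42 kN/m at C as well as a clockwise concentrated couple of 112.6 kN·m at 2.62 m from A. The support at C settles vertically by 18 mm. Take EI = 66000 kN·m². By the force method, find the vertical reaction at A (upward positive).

R_A = 61.86 kN

Take the reaction at C as the redundant and release it; the primary structure is a cantilever fixed at A.
Free-end deflection of the primary structure under the applied loading (downward +):
  triangular load, peak 42 at the free end: 11w₀L⁴/(120EI) = 9244/EI
  clockwise couple 112.6 at a = 2.62: M₀a(2L − a)/(2EI) = 1679/EI
  δ_0 = 10922/EI
Flexibility coefficient — unit upward force at C: δ_{CC} = L³/(3EI) = 114.3/EI.
With EI = 66000 kN·m²: δ_0 = 0.16549 m and δ_{CC} = 0.001732 m/kN.
Compatibility — the beam at C must follow the support down by 0.018 m: δ_0 − R_C·δ_{CC} = 0.018, so R_C = (0.16549 − 0.018)/0.001732 = 85.14 kN.
Vertical equilibrium: R_A = ΣP − R_C = 147 − 85.14 = 61.86 kN.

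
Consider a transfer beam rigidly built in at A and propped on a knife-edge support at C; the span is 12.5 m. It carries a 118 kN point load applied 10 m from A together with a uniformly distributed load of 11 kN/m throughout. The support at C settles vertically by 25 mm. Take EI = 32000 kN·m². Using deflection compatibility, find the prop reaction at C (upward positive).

Release the roller at C. Primary structure: cantilever fixed at A.
Primary-structure tip deflection at C by superposition:
  point load 118 at a = 10: Pa²(3L − a)/(6EI) = 54083/EI
  UDL 11: wL⁴/(8EI) = 33569/EI
  δ_0 = 87653/EI
Flexibility coefficient — unit upward force at C: δ_{CC} = L³/(3EI) = 651/EI.
With EI = 32000 kN·m²: δ_0 = 2.7391 m and δ_{CC} = 0.020345 m/kN.
Compatibility — the beam at C must follow the support down by 0.025 m: δ_0 − R_C·δ_{CC} = 0.025, so R_C = (2.7391 − 0.025)/0.020345 = 133.4 kN.

R_C = 133.4 kN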